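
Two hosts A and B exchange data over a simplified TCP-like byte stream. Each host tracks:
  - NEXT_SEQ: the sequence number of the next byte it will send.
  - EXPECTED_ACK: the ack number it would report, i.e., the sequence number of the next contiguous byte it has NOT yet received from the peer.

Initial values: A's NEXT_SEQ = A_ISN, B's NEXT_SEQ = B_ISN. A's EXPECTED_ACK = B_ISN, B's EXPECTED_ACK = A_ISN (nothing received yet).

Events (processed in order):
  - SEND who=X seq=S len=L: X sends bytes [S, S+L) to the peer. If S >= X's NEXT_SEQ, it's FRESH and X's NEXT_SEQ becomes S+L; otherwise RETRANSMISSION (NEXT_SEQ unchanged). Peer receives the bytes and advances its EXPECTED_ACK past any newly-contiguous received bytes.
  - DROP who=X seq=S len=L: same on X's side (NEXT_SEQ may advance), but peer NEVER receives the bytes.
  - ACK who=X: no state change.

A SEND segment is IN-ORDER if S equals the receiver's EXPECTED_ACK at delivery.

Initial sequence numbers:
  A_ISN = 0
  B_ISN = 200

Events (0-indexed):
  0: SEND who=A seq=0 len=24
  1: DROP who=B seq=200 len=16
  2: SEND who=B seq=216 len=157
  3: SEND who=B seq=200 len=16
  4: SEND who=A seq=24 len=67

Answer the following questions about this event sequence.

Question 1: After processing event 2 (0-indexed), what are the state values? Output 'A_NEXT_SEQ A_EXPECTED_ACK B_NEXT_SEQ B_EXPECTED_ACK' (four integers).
After event 0: A_seq=24 A_ack=200 B_seq=200 B_ack=24
After event 1: A_seq=24 A_ack=200 B_seq=216 B_ack=24
After event 2: A_seq=24 A_ack=200 B_seq=373 B_ack=24

24 200 373 24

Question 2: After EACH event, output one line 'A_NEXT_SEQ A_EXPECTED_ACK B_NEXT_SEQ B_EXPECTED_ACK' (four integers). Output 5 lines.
24 200 200 24
24 200 216 24
24 200 373 24
24 373 373 24
91 373 373 91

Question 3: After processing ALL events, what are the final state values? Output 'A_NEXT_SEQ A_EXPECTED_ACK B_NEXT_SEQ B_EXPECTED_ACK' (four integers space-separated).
After event 0: A_seq=24 A_ack=200 B_seq=200 B_ack=24
After event 1: A_seq=24 A_ack=200 B_seq=216 B_ack=24
After event 2: A_seq=24 A_ack=200 B_seq=373 B_ack=24
After event 3: A_seq=24 A_ack=373 B_seq=373 B_ack=24
After event 4: A_seq=91 A_ack=373 B_seq=373 B_ack=91

Answer: 91 373 373 91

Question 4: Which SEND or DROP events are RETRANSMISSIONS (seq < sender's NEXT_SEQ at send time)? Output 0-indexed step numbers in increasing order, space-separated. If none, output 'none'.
Step 0: SEND seq=0 -> fresh
Step 1: DROP seq=200 -> fresh
Step 2: SEND seq=216 -> fresh
Step 3: SEND seq=200 -> retransmit
Step 4: SEND seq=24 -> fresh

Answer: 3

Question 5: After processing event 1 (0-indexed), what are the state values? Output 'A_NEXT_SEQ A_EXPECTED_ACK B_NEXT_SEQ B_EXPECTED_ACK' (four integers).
After event 0: A_seq=24 A_ack=200 B_seq=200 B_ack=24
After event 1: A_seq=24 A_ack=200 B_seq=216 B_ack=24

24 200 216 24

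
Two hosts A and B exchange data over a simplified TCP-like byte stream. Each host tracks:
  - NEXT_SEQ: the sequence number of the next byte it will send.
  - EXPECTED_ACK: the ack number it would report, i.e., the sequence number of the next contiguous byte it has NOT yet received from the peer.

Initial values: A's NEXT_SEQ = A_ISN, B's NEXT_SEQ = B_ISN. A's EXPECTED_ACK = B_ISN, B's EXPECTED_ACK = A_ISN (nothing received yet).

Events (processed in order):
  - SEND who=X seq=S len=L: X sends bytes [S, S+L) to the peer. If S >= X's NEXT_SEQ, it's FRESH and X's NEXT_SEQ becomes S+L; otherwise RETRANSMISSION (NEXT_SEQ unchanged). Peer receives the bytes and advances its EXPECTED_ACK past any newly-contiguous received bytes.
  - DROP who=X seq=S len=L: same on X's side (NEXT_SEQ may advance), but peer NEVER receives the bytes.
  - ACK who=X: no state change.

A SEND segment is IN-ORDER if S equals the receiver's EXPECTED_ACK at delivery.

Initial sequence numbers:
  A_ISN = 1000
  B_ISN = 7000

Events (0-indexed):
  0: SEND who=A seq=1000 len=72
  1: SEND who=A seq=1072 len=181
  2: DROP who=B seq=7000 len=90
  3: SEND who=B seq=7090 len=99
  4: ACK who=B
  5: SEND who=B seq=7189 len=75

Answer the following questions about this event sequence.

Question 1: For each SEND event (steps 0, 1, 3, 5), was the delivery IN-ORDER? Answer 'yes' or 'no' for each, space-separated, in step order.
Answer: yes yes no no

Derivation:
Step 0: SEND seq=1000 -> in-order
Step 1: SEND seq=1072 -> in-order
Step 3: SEND seq=7090 -> out-of-order
Step 5: SEND seq=7189 -> out-of-order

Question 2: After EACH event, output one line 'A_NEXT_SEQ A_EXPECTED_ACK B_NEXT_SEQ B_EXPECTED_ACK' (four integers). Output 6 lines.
1072 7000 7000 1072
1253 7000 7000 1253
1253 7000 7090 1253
1253 7000 7189 1253
1253 7000 7189 1253
1253 7000 7264 1253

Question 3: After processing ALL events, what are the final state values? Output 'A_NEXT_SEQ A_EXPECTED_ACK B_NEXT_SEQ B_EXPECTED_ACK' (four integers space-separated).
Answer: 1253 7000 7264 1253

Derivation:
After event 0: A_seq=1072 A_ack=7000 B_seq=7000 B_ack=1072
After event 1: A_seq=1253 A_ack=7000 B_seq=7000 B_ack=1253
After event 2: A_seq=1253 A_ack=7000 B_seq=7090 B_ack=1253
After event 3: A_seq=1253 A_ack=7000 B_seq=7189 B_ack=1253
After event 4: A_seq=1253 A_ack=7000 B_seq=7189 B_ack=1253
After event 5: A_seq=1253 A_ack=7000 B_seq=7264 B_ack=1253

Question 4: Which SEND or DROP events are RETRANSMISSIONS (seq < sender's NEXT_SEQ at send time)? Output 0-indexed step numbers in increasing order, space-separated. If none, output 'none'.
Answer: none

Derivation:
Step 0: SEND seq=1000 -> fresh
Step 1: SEND seq=1072 -> fresh
Step 2: DROP seq=7000 -> fresh
Step 3: SEND seq=7090 -> fresh
Step 5: SEND seq=7189 -> fresh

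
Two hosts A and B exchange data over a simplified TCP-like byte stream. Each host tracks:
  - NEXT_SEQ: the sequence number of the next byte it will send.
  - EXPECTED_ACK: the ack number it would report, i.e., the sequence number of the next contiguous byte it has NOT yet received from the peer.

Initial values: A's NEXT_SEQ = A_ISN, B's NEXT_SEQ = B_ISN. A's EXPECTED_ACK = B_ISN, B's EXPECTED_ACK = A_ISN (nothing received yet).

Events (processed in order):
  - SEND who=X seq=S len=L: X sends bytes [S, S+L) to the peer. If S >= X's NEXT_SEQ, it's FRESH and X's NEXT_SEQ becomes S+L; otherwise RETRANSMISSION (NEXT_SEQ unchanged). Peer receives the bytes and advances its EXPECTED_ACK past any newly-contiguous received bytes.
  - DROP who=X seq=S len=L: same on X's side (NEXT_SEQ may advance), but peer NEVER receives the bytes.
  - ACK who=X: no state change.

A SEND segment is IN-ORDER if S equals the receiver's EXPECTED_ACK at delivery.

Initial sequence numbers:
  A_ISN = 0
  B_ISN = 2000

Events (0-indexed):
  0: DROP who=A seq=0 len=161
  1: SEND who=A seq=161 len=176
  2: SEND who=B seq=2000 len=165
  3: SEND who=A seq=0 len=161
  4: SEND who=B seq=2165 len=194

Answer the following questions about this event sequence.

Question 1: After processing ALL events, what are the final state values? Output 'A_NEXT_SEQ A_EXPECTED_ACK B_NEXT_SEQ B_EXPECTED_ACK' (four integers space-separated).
Answer: 337 2359 2359 337

Derivation:
After event 0: A_seq=161 A_ack=2000 B_seq=2000 B_ack=0
After event 1: A_seq=337 A_ack=2000 B_seq=2000 B_ack=0
After event 2: A_seq=337 A_ack=2165 B_seq=2165 B_ack=0
After event 3: A_seq=337 A_ack=2165 B_seq=2165 B_ack=337
After event 4: A_seq=337 A_ack=2359 B_seq=2359 B_ack=337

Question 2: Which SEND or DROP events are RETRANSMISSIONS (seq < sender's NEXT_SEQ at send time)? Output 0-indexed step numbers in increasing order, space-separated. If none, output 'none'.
Step 0: DROP seq=0 -> fresh
Step 1: SEND seq=161 -> fresh
Step 2: SEND seq=2000 -> fresh
Step 3: SEND seq=0 -> retransmit
Step 4: SEND seq=2165 -> fresh

Answer: 3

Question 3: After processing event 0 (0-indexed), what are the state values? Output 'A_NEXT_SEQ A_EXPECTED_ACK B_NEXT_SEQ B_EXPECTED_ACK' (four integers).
After event 0: A_seq=161 A_ack=2000 B_seq=2000 B_ack=0

161 2000 2000 0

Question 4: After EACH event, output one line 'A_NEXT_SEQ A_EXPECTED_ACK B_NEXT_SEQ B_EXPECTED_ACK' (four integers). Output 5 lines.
161 2000 2000 0
337 2000 2000 0
337 2165 2165 0
337 2165 2165 337
337 2359 2359 337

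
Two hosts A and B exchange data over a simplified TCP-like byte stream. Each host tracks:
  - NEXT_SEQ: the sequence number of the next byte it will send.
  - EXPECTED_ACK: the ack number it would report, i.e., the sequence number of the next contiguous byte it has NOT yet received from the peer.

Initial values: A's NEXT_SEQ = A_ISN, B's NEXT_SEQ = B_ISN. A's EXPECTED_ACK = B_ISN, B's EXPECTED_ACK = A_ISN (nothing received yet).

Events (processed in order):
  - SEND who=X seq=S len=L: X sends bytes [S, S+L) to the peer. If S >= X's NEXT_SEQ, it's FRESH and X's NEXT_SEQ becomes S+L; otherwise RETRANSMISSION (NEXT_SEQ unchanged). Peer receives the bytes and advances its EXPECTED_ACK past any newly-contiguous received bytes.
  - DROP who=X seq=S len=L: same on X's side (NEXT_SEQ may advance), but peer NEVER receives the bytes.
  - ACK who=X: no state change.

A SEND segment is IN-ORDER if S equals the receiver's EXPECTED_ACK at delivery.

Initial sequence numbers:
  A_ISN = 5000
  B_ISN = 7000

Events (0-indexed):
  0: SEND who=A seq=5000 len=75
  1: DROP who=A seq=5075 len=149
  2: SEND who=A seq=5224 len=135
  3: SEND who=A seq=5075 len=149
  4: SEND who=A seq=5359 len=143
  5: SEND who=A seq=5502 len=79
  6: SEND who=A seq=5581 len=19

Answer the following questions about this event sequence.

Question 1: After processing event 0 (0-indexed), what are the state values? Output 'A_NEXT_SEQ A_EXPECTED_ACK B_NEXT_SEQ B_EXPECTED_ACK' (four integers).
After event 0: A_seq=5075 A_ack=7000 B_seq=7000 B_ack=5075

5075 7000 7000 5075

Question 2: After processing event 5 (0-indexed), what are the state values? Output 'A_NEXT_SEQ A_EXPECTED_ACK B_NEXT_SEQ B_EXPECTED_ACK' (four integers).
After event 0: A_seq=5075 A_ack=7000 B_seq=7000 B_ack=5075
After event 1: A_seq=5224 A_ack=7000 B_seq=7000 B_ack=5075
After event 2: A_seq=5359 A_ack=7000 B_seq=7000 B_ack=5075
After event 3: A_seq=5359 A_ack=7000 B_seq=7000 B_ack=5359
After event 4: A_seq=5502 A_ack=7000 B_seq=7000 B_ack=5502
After event 5: A_seq=5581 A_ack=7000 B_seq=7000 B_ack=5581

5581 7000 7000 5581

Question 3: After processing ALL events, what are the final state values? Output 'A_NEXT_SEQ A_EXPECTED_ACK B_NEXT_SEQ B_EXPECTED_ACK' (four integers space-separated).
Answer: 5600 7000 7000 5600

Derivation:
After event 0: A_seq=5075 A_ack=7000 B_seq=7000 B_ack=5075
After event 1: A_seq=5224 A_ack=7000 B_seq=7000 B_ack=5075
After event 2: A_seq=5359 A_ack=7000 B_seq=7000 B_ack=5075
After event 3: A_seq=5359 A_ack=7000 B_seq=7000 B_ack=5359
After event 4: A_seq=5502 A_ack=7000 B_seq=7000 B_ack=5502
After event 5: A_seq=5581 A_ack=7000 B_seq=7000 B_ack=5581
After event 6: A_seq=5600 A_ack=7000 B_seq=7000 B_ack=5600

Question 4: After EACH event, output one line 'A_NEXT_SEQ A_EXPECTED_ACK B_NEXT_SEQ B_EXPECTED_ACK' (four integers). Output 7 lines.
5075 7000 7000 5075
5224 7000 7000 5075
5359 7000 7000 5075
5359 7000 7000 5359
5502 7000 7000 5502
5581 7000 7000 5581
5600 7000 7000 5600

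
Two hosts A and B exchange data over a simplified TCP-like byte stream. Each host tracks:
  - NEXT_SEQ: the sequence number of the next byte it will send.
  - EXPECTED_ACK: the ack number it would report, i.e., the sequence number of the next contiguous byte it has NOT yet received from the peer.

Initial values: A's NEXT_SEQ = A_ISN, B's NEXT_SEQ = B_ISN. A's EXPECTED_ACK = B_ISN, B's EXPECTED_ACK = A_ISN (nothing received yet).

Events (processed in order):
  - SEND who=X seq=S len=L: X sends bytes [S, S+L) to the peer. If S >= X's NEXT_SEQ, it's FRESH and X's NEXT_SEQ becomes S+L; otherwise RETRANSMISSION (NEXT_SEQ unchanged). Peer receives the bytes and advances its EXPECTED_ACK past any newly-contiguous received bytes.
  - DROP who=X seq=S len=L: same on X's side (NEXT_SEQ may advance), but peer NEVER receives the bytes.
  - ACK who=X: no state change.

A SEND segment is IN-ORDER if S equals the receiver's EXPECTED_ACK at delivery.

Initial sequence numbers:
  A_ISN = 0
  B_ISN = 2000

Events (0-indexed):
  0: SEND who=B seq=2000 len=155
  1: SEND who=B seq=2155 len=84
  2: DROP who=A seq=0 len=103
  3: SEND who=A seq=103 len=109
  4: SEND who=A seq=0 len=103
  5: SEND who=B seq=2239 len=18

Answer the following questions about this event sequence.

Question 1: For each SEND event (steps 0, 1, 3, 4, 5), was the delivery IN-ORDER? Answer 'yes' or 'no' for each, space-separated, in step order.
Step 0: SEND seq=2000 -> in-order
Step 1: SEND seq=2155 -> in-order
Step 3: SEND seq=103 -> out-of-order
Step 4: SEND seq=0 -> in-order
Step 5: SEND seq=2239 -> in-order

Answer: yes yes no yes yes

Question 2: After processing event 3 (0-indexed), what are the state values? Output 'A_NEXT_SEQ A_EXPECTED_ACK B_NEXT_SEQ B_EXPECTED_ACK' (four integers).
After event 0: A_seq=0 A_ack=2155 B_seq=2155 B_ack=0
After event 1: A_seq=0 A_ack=2239 B_seq=2239 B_ack=0
After event 2: A_seq=103 A_ack=2239 B_seq=2239 B_ack=0
After event 3: A_seq=212 A_ack=2239 B_seq=2239 B_ack=0

212 2239 2239 0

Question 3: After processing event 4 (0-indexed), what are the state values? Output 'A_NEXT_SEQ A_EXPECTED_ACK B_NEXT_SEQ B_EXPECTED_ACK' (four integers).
After event 0: A_seq=0 A_ack=2155 B_seq=2155 B_ack=0
After event 1: A_seq=0 A_ack=2239 B_seq=2239 B_ack=0
After event 2: A_seq=103 A_ack=2239 B_seq=2239 B_ack=0
After event 3: A_seq=212 A_ack=2239 B_seq=2239 B_ack=0
After event 4: A_seq=212 A_ack=2239 B_seq=2239 B_ack=212

212 2239 2239 212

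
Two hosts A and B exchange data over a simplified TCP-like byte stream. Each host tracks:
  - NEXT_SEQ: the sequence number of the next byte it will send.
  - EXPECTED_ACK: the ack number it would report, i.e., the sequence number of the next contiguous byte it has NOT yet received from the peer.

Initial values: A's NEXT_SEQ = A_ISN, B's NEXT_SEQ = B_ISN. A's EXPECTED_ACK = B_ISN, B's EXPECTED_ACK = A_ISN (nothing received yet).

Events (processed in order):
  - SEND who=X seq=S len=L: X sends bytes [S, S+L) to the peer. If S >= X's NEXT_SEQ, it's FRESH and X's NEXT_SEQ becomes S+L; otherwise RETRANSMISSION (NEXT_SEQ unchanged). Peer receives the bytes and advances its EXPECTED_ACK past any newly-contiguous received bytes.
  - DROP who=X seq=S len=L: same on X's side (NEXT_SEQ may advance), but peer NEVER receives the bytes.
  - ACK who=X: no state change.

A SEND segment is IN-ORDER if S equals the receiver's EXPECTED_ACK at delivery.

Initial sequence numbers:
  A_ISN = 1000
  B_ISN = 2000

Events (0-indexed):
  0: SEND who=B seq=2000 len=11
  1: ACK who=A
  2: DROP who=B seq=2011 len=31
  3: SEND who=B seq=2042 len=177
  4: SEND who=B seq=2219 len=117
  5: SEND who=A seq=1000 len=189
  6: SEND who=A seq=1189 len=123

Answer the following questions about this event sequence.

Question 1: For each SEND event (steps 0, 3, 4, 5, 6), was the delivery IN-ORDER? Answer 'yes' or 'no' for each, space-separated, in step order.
Answer: yes no no yes yes

Derivation:
Step 0: SEND seq=2000 -> in-order
Step 3: SEND seq=2042 -> out-of-order
Step 4: SEND seq=2219 -> out-of-order
Step 5: SEND seq=1000 -> in-order
Step 6: SEND seq=1189 -> in-order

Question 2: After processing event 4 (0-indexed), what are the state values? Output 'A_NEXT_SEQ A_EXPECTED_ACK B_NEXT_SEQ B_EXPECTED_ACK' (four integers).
After event 0: A_seq=1000 A_ack=2011 B_seq=2011 B_ack=1000
After event 1: A_seq=1000 A_ack=2011 B_seq=2011 B_ack=1000
After event 2: A_seq=1000 A_ack=2011 B_seq=2042 B_ack=1000
After event 3: A_seq=1000 A_ack=2011 B_seq=2219 B_ack=1000
After event 4: A_seq=1000 A_ack=2011 B_seq=2336 B_ack=1000

1000 2011 2336 1000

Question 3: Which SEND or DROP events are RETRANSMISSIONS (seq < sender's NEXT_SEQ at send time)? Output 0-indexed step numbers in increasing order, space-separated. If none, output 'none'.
Step 0: SEND seq=2000 -> fresh
Step 2: DROP seq=2011 -> fresh
Step 3: SEND seq=2042 -> fresh
Step 4: SEND seq=2219 -> fresh
Step 5: SEND seq=1000 -> fresh
Step 6: SEND seq=1189 -> fresh

Answer: none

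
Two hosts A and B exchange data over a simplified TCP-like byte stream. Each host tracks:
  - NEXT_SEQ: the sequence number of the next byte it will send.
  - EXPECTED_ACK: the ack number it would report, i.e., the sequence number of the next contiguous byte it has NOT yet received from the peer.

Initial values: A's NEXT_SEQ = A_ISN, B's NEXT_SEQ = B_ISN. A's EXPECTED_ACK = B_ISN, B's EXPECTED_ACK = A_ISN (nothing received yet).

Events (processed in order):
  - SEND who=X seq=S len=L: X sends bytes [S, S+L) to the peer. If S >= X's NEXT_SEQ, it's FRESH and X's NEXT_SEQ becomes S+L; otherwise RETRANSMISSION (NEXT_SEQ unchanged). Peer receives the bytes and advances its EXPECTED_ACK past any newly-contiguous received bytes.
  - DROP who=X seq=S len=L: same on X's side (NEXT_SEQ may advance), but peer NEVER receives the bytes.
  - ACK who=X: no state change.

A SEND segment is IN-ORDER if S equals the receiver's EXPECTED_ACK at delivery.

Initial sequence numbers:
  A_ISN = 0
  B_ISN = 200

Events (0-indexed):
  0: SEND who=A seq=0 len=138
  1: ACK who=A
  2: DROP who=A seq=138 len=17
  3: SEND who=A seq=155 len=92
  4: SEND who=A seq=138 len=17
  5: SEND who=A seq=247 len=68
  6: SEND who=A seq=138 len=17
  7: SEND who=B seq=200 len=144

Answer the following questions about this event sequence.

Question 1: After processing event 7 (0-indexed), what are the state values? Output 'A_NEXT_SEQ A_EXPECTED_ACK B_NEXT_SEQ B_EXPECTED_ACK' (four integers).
After event 0: A_seq=138 A_ack=200 B_seq=200 B_ack=138
After event 1: A_seq=138 A_ack=200 B_seq=200 B_ack=138
After event 2: A_seq=155 A_ack=200 B_seq=200 B_ack=138
After event 3: A_seq=247 A_ack=200 B_seq=200 B_ack=138
After event 4: A_seq=247 A_ack=200 B_seq=200 B_ack=247
After event 5: A_seq=315 A_ack=200 B_seq=200 B_ack=315
After event 6: A_seq=315 A_ack=200 B_seq=200 B_ack=315
After event 7: A_seq=315 A_ack=344 B_seq=344 B_ack=315

315 344 344 315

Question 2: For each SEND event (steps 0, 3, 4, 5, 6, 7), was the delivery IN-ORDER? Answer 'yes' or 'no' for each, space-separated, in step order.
Answer: yes no yes yes no yes

Derivation:
Step 0: SEND seq=0 -> in-order
Step 3: SEND seq=155 -> out-of-order
Step 4: SEND seq=138 -> in-order
Step 5: SEND seq=247 -> in-order
Step 6: SEND seq=138 -> out-of-order
Step 7: SEND seq=200 -> in-order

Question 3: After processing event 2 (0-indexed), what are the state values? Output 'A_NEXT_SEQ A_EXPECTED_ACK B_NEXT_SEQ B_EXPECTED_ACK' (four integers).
After event 0: A_seq=138 A_ack=200 B_seq=200 B_ack=138
After event 1: A_seq=138 A_ack=200 B_seq=200 B_ack=138
After event 2: A_seq=155 A_ack=200 B_seq=200 B_ack=138

155 200 200 138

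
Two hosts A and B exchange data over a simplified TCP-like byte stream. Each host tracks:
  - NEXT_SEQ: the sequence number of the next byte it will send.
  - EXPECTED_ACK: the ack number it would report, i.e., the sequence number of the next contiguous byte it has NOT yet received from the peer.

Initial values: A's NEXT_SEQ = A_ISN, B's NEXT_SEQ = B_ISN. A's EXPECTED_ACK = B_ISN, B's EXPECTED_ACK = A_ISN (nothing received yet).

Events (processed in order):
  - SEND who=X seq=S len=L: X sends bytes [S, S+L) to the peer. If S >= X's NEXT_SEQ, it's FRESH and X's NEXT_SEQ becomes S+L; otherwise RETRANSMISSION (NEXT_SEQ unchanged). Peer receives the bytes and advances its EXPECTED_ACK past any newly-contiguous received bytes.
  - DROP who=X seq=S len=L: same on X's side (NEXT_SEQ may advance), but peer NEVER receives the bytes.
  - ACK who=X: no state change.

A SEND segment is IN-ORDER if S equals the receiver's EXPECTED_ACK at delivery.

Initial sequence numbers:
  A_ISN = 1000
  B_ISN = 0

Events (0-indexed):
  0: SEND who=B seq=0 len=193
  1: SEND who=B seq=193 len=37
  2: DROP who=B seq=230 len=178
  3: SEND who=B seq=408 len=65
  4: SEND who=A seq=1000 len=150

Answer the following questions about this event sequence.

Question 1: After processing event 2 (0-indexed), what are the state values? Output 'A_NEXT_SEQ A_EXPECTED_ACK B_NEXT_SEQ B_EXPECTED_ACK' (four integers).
After event 0: A_seq=1000 A_ack=193 B_seq=193 B_ack=1000
After event 1: A_seq=1000 A_ack=230 B_seq=230 B_ack=1000
After event 2: A_seq=1000 A_ack=230 B_seq=408 B_ack=1000

1000 230 408 1000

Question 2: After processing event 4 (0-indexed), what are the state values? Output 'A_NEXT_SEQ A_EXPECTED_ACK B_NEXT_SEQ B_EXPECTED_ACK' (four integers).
After event 0: A_seq=1000 A_ack=193 B_seq=193 B_ack=1000
After event 1: A_seq=1000 A_ack=230 B_seq=230 B_ack=1000
After event 2: A_seq=1000 A_ack=230 B_seq=408 B_ack=1000
After event 3: A_seq=1000 A_ack=230 B_seq=473 B_ack=1000
After event 4: A_seq=1150 A_ack=230 B_seq=473 B_ack=1150

1150 230 473 1150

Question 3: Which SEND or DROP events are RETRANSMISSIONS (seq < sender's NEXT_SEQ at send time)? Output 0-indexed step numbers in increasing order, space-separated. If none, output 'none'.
Step 0: SEND seq=0 -> fresh
Step 1: SEND seq=193 -> fresh
Step 2: DROP seq=230 -> fresh
Step 3: SEND seq=408 -> fresh
Step 4: SEND seq=1000 -> fresh

Answer: none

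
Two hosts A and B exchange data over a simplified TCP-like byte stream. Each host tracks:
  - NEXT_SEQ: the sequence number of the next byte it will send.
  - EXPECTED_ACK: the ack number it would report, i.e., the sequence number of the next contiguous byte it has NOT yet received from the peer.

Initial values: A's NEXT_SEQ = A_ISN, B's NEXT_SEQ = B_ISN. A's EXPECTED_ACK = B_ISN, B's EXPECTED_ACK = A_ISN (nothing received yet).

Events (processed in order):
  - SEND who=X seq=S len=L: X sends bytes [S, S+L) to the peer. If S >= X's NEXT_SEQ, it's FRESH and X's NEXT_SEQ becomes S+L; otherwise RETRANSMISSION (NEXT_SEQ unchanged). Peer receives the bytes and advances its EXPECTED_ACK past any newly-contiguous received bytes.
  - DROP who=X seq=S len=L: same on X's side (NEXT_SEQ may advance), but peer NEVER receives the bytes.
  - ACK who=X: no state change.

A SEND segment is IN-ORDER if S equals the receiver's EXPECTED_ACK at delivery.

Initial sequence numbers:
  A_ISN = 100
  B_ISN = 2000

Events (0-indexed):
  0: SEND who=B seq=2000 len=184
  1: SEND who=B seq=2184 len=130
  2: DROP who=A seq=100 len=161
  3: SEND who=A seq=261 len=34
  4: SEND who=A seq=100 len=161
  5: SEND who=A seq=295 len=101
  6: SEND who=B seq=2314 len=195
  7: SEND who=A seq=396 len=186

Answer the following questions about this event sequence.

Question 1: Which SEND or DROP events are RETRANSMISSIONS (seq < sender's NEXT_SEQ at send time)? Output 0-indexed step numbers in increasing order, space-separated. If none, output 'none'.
Step 0: SEND seq=2000 -> fresh
Step 1: SEND seq=2184 -> fresh
Step 2: DROP seq=100 -> fresh
Step 3: SEND seq=261 -> fresh
Step 4: SEND seq=100 -> retransmit
Step 5: SEND seq=295 -> fresh
Step 6: SEND seq=2314 -> fresh
Step 7: SEND seq=396 -> fresh

Answer: 4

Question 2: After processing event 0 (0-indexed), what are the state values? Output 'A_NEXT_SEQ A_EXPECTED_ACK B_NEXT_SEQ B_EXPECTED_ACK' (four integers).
After event 0: A_seq=100 A_ack=2184 B_seq=2184 B_ack=100

100 2184 2184 100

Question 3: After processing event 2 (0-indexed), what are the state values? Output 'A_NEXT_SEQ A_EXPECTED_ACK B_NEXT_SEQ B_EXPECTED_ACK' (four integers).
After event 0: A_seq=100 A_ack=2184 B_seq=2184 B_ack=100
After event 1: A_seq=100 A_ack=2314 B_seq=2314 B_ack=100
After event 2: A_seq=261 A_ack=2314 B_seq=2314 B_ack=100

261 2314 2314 100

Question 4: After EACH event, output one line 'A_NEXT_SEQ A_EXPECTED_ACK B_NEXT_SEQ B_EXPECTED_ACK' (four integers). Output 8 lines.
100 2184 2184 100
100 2314 2314 100
261 2314 2314 100
295 2314 2314 100
295 2314 2314 295
396 2314 2314 396
396 2509 2509 396
582 2509 2509 582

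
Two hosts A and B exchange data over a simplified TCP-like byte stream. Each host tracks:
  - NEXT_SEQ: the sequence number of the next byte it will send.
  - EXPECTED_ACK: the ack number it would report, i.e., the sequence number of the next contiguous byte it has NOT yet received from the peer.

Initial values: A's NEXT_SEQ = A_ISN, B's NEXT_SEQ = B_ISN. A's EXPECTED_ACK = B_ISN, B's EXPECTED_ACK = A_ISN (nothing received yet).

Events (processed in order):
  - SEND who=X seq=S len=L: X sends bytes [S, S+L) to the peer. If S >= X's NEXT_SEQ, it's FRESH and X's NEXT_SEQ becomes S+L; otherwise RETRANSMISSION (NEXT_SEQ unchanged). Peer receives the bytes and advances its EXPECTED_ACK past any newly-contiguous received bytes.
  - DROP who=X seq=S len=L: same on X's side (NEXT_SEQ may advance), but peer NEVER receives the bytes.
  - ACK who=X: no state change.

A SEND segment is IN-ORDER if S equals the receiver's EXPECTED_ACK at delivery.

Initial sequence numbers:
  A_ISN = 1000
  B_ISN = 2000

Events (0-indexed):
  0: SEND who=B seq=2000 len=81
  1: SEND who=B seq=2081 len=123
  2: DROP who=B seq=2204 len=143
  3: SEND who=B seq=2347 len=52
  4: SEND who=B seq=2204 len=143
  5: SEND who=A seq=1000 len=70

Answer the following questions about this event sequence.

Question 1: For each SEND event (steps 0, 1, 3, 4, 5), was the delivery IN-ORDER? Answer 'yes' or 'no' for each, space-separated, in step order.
Answer: yes yes no yes yes

Derivation:
Step 0: SEND seq=2000 -> in-order
Step 1: SEND seq=2081 -> in-order
Step 3: SEND seq=2347 -> out-of-order
Step 4: SEND seq=2204 -> in-order
Step 5: SEND seq=1000 -> in-order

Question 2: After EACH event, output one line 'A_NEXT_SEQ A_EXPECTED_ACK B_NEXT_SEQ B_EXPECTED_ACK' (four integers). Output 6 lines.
1000 2081 2081 1000
1000 2204 2204 1000
1000 2204 2347 1000
1000 2204 2399 1000
1000 2399 2399 1000
1070 2399 2399 1070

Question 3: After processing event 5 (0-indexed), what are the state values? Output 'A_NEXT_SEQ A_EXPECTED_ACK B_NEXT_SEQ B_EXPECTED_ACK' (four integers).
After event 0: A_seq=1000 A_ack=2081 B_seq=2081 B_ack=1000
After event 1: A_seq=1000 A_ack=2204 B_seq=2204 B_ack=1000
After event 2: A_seq=1000 A_ack=2204 B_seq=2347 B_ack=1000
After event 3: A_seq=1000 A_ack=2204 B_seq=2399 B_ack=1000
After event 4: A_seq=1000 A_ack=2399 B_seq=2399 B_ack=1000
After event 5: A_seq=1070 A_ack=2399 B_seq=2399 B_ack=1070

1070 2399 2399 1070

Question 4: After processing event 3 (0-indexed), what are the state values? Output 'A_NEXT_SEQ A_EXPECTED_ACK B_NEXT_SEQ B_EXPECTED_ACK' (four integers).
After event 0: A_seq=1000 A_ack=2081 B_seq=2081 B_ack=1000
After event 1: A_seq=1000 A_ack=2204 B_seq=2204 B_ack=1000
After event 2: A_seq=1000 A_ack=2204 B_seq=2347 B_ack=1000
After event 3: A_seq=1000 A_ack=2204 B_seq=2399 B_ack=1000

1000 2204 2399 1000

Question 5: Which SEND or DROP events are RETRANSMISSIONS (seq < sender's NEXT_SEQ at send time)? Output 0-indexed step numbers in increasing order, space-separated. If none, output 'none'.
Step 0: SEND seq=2000 -> fresh
Step 1: SEND seq=2081 -> fresh
Step 2: DROP seq=2204 -> fresh
Step 3: SEND seq=2347 -> fresh
Step 4: SEND seq=2204 -> retransmit
Step 5: SEND seq=1000 -> fresh

Answer: 4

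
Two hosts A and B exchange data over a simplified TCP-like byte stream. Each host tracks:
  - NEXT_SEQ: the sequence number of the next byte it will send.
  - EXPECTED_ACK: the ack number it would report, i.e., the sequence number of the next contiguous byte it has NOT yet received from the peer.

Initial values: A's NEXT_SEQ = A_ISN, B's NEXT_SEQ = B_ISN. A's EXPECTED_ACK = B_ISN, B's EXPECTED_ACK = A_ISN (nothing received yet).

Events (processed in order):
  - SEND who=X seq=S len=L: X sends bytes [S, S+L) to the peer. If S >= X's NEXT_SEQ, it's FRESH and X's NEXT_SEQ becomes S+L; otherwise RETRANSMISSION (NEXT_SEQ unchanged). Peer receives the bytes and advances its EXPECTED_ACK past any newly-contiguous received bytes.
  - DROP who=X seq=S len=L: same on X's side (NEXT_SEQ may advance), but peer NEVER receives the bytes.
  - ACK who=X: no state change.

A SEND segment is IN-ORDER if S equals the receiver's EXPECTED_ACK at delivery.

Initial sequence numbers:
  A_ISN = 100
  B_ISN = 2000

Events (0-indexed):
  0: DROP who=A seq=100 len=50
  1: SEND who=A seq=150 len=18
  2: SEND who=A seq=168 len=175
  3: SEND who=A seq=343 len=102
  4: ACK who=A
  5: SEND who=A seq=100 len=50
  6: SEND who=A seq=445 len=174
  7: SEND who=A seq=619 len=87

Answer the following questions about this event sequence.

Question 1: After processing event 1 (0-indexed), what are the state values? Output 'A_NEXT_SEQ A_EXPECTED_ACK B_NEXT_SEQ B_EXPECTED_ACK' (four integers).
After event 0: A_seq=150 A_ack=2000 B_seq=2000 B_ack=100
After event 1: A_seq=168 A_ack=2000 B_seq=2000 B_ack=100

168 2000 2000 100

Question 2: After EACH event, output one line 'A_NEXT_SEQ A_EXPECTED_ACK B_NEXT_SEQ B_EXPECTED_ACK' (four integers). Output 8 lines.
150 2000 2000 100
168 2000 2000 100
343 2000 2000 100
445 2000 2000 100
445 2000 2000 100
445 2000 2000 445
619 2000 2000 619
706 2000 2000 706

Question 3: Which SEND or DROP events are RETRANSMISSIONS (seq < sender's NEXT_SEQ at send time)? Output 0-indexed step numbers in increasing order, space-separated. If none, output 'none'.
Answer: 5

Derivation:
Step 0: DROP seq=100 -> fresh
Step 1: SEND seq=150 -> fresh
Step 2: SEND seq=168 -> fresh
Step 3: SEND seq=343 -> fresh
Step 5: SEND seq=100 -> retransmit
Step 6: SEND seq=445 -> fresh
Step 7: SEND seq=619 -> fresh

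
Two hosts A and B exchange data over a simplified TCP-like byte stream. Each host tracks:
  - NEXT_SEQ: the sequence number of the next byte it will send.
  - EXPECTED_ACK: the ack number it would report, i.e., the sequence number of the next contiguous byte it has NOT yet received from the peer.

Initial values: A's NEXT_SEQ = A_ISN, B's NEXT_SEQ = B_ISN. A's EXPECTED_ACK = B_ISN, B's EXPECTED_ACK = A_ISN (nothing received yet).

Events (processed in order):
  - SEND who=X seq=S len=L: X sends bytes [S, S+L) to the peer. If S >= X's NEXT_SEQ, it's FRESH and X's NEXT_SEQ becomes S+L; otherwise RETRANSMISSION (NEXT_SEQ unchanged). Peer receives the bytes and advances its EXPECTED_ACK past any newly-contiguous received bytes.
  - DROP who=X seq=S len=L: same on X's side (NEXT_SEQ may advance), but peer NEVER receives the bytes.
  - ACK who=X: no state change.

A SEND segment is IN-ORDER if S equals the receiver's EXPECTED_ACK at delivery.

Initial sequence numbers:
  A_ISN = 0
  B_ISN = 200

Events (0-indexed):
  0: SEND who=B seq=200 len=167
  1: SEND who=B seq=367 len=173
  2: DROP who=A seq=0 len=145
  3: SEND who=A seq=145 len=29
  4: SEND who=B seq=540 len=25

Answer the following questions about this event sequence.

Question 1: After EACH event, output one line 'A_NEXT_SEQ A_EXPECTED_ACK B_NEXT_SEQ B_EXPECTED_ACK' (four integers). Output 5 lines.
0 367 367 0
0 540 540 0
145 540 540 0
174 540 540 0
174 565 565 0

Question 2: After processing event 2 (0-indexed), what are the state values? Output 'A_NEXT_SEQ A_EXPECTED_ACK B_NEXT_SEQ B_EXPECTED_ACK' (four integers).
After event 0: A_seq=0 A_ack=367 B_seq=367 B_ack=0
After event 1: A_seq=0 A_ack=540 B_seq=540 B_ack=0
After event 2: A_seq=145 A_ack=540 B_seq=540 B_ack=0

145 540 540 0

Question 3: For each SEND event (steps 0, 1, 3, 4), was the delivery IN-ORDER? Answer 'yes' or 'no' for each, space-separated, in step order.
Step 0: SEND seq=200 -> in-order
Step 1: SEND seq=367 -> in-order
Step 3: SEND seq=145 -> out-of-order
Step 4: SEND seq=540 -> in-order

Answer: yes yes no yes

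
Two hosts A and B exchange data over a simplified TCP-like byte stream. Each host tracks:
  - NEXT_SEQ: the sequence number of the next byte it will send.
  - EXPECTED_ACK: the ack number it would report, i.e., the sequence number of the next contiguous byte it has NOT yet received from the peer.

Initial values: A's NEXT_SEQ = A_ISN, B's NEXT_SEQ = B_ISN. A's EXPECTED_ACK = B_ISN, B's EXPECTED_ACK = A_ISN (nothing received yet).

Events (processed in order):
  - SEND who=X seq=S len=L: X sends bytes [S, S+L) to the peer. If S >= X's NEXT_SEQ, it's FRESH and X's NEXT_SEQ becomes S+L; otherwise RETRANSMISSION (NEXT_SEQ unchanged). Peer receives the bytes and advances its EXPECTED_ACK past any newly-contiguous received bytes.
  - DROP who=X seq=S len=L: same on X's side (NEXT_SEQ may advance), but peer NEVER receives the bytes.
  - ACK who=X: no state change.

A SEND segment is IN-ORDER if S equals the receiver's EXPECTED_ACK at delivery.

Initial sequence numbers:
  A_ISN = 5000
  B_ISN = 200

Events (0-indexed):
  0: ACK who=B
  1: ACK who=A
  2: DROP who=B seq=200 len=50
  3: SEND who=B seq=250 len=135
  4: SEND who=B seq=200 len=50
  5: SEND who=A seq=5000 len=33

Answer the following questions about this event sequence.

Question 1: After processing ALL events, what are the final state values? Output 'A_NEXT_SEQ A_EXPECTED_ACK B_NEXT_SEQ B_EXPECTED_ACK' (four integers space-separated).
Answer: 5033 385 385 5033

Derivation:
After event 0: A_seq=5000 A_ack=200 B_seq=200 B_ack=5000
After event 1: A_seq=5000 A_ack=200 B_seq=200 B_ack=5000
After event 2: A_seq=5000 A_ack=200 B_seq=250 B_ack=5000
After event 3: A_seq=5000 A_ack=200 B_seq=385 B_ack=5000
After event 4: A_seq=5000 A_ack=385 B_seq=385 B_ack=5000
After event 5: A_seq=5033 A_ack=385 B_seq=385 B_ack=5033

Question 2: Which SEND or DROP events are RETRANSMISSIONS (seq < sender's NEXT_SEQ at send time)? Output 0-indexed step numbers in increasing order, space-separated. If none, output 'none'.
Step 2: DROP seq=200 -> fresh
Step 3: SEND seq=250 -> fresh
Step 4: SEND seq=200 -> retransmit
Step 5: SEND seq=5000 -> fresh

Answer: 4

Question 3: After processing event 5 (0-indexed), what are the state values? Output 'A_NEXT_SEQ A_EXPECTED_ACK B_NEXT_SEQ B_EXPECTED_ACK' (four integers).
After event 0: A_seq=5000 A_ack=200 B_seq=200 B_ack=5000
After event 1: A_seq=5000 A_ack=200 B_seq=200 B_ack=5000
After event 2: A_seq=5000 A_ack=200 B_seq=250 B_ack=5000
After event 3: A_seq=5000 A_ack=200 B_seq=385 B_ack=5000
After event 4: A_seq=5000 A_ack=385 B_seq=385 B_ack=5000
After event 5: A_seq=5033 A_ack=385 B_seq=385 B_ack=5033

5033 385 385 5033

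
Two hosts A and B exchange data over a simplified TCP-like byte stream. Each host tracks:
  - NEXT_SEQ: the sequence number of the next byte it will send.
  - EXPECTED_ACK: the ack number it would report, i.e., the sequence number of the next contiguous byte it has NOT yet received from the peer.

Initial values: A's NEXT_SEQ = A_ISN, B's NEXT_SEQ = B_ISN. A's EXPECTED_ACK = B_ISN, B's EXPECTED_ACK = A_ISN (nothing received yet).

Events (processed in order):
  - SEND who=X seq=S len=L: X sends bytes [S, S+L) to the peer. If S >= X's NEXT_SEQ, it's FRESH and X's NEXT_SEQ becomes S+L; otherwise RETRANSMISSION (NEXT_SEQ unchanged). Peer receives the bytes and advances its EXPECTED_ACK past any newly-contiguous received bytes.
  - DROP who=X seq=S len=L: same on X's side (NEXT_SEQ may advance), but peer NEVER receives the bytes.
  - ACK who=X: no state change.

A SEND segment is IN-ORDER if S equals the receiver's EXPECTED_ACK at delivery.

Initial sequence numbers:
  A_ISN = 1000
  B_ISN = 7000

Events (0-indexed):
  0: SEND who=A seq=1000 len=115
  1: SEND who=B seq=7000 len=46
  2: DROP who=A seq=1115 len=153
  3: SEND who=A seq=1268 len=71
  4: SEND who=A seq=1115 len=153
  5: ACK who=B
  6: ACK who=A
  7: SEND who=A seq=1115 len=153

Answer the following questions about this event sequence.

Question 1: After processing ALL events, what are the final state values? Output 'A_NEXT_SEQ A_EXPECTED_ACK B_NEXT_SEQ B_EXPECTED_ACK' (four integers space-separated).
Answer: 1339 7046 7046 1339

Derivation:
After event 0: A_seq=1115 A_ack=7000 B_seq=7000 B_ack=1115
After event 1: A_seq=1115 A_ack=7046 B_seq=7046 B_ack=1115
After event 2: A_seq=1268 A_ack=7046 B_seq=7046 B_ack=1115
After event 3: A_seq=1339 A_ack=7046 B_seq=7046 B_ack=1115
After event 4: A_seq=1339 A_ack=7046 B_seq=7046 B_ack=1339
After event 5: A_seq=1339 A_ack=7046 B_seq=7046 B_ack=1339
After event 6: A_seq=1339 A_ack=7046 B_seq=7046 B_ack=1339
After event 7: A_seq=1339 A_ack=7046 B_seq=7046 B_ack=1339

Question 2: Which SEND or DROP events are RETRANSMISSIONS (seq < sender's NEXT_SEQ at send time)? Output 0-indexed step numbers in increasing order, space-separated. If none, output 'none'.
Answer: 4 7

Derivation:
Step 0: SEND seq=1000 -> fresh
Step 1: SEND seq=7000 -> fresh
Step 2: DROP seq=1115 -> fresh
Step 3: SEND seq=1268 -> fresh
Step 4: SEND seq=1115 -> retransmit
Step 7: SEND seq=1115 -> retransmit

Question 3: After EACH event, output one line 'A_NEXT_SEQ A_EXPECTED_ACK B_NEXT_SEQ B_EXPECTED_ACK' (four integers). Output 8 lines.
1115 7000 7000 1115
1115 7046 7046 1115
1268 7046 7046 1115
1339 7046 7046 1115
1339 7046 7046 1339
1339 7046 7046 1339
1339 7046 7046 1339
1339 7046 7046 1339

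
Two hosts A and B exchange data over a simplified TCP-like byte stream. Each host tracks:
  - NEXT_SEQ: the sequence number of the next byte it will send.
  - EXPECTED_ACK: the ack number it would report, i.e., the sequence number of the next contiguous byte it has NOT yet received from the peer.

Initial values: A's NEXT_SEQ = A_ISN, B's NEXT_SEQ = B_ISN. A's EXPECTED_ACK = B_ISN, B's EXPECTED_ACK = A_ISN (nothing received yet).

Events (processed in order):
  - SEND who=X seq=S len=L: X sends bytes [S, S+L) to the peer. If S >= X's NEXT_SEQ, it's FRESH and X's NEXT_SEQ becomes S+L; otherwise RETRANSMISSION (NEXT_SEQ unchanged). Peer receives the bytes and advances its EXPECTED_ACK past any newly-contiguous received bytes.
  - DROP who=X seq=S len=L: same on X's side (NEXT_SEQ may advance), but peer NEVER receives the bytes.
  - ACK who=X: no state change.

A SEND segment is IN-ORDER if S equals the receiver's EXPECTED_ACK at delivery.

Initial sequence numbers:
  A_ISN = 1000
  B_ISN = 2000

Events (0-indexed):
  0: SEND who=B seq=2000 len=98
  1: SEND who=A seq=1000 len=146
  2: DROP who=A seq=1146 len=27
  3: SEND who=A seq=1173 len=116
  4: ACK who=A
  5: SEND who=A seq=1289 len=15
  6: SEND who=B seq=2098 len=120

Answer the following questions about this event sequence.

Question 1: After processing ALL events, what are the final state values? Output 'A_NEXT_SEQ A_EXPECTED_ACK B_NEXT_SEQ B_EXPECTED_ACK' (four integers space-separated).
Answer: 1304 2218 2218 1146

Derivation:
After event 0: A_seq=1000 A_ack=2098 B_seq=2098 B_ack=1000
After event 1: A_seq=1146 A_ack=2098 B_seq=2098 B_ack=1146
After event 2: A_seq=1173 A_ack=2098 B_seq=2098 B_ack=1146
After event 3: A_seq=1289 A_ack=2098 B_seq=2098 B_ack=1146
After event 4: A_seq=1289 A_ack=2098 B_seq=2098 B_ack=1146
After event 5: A_seq=1304 A_ack=2098 B_seq=2098 B_ack=1146
After event 6: A_seq=1304 A_ack=2218 B_seq=2218 B_ack=1146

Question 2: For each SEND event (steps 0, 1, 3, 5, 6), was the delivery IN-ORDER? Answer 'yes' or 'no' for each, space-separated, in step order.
Step 0: SEND seq=2000 -> in-order
Step 1: SEND seq=1000 -> in-order
Step 3: SEND seq=1173 -> out-of-order
Step 5: SEND seq=1289 -> out-of-order
Step 6: SEND seq=2098 -> in-order

Answer: yes yes no no yes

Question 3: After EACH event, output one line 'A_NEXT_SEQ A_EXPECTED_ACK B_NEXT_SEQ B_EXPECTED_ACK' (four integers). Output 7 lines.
1000 2098 2098 1000
1146 2098 2098 1146
1173 2098 2098 1146
1289 2098 2098 1146
1289 2098 2098 1146
1304 2098 2098 1146
1304 2218 2218 1146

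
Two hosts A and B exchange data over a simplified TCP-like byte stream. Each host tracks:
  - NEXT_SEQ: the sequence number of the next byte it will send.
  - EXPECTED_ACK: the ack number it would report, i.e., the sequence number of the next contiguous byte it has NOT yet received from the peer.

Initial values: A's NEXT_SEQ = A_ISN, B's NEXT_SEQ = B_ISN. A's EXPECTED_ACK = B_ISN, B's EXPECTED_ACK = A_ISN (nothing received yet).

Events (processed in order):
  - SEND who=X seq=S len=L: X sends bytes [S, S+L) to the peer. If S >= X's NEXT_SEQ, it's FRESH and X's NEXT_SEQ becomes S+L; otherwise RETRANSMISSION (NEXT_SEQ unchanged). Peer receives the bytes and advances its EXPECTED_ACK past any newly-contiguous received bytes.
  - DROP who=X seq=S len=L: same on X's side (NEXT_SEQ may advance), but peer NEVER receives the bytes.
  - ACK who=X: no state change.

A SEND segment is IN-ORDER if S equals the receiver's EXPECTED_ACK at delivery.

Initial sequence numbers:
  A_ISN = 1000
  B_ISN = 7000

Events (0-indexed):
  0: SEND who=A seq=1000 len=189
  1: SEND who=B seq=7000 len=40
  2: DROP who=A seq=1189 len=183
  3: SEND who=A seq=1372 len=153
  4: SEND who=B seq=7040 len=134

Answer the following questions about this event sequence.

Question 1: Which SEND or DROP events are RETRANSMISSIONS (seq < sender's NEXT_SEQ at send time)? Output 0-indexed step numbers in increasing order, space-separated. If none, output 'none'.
Answer: none

Derivation:
Step 0: SEND seq=1000 -> fresh
Step 1: SEND seq=7000 -> fresh
Step 2: DROP seq=1189 -> fresh
Step 3: SEND seq=1372 -> fresh
Step 4: SEND seq=7040 -> fresh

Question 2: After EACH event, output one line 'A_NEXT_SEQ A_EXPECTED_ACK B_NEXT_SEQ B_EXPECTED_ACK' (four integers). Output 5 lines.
1189 7000 7000 1189
1189 7040 7040 1189
1372 7040 7040 1189
1525 7040 7040 1189
1525 7174 7174 1189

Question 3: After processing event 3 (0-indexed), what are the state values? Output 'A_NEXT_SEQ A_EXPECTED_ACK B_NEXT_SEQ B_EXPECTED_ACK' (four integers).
After event 0: A_seq=1189 A_ack=7000 B_seq=7000 B_ack=1189
After event 1: A_seq=1189 A_ack=7040 B_seq=7040 B_ack=1189
After event 2: A_seq=1372 A_ack=7040 B_seq=7040 B_ack=1189
After event 3: A_seq=1525 A_ack=7040 B_seq=7040 B_ack=1189

1525 7040 7040 1189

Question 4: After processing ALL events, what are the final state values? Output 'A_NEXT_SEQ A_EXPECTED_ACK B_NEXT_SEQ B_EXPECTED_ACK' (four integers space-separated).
After event 0: A_seq=1189 A_ack=7000 B_seq=7000 B_ack=1189
After event 1: A_seq=1189 A_ack=7040 B_seq=7040 B_ack=1189
After event 2: A_seq=1372 A_ack=7040 B_seq=7040 B_ack=1189
After event 3: A_seq=1525 A_ack=7040 B_seq=7040 B_ack=1189
After event 4: A_seq=1525 A_ack=7174 B_seq=7174 B_ack=1189

Answer: 1525 7174 7174 1189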